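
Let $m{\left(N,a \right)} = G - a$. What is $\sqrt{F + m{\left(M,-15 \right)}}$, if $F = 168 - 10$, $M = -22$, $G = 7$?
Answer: $6 \sqrt{5} \approx 13.416$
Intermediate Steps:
$m{\left(N,a \right)} = 7 - a$
$F = 158$
$\sqrt{F + m{\left(M,-15 \right)}} = \sqrt{158 + \left(7 - -15\right)} = \sqrt{158 + \left(7 + 15\right)} = \sqrt{158 + 22} = \sqrt{180} = 6 \sqrt{5}$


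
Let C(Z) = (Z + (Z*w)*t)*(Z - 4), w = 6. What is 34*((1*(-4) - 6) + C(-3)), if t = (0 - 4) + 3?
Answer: -3910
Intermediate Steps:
t = -1 (t = -4 + 3 = -1)
C(Z) = -5*Z*(-4 + Z) (C(Z) = (Z + (Z*6)*(-1))*(Z - 4) = (Z + (6*Z)*(-1))*(-4 + Z) = (Z - 6*Z)*(-4 + Z) = (-5*Z)*(-4 + Z) = -5*Z*(-4 + Z))
34*((1*(-4) - 6) + C(-3)) = 34*((1*(-4) - 6) + 5*(-3)*(4 - 1*(-3))) = 34*((-4 - 6) + 5*(-3)*(4 + 3)) = 34*(-10 + 5*(-3)*7) = 34*(-10 - 105) = 34*(-115) = -3910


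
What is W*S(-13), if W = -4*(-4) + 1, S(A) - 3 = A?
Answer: -170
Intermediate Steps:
S(A) = 3 + A
W = 17 (W = 16 + 1 = 17)
W*S(-13) = 17*(3 - 13) = 17*(-10) = -170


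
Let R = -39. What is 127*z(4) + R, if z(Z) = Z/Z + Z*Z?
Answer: 2120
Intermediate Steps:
z(Z) = 1 + Z²
127*z(4) + R = 127*(1 + 4²) - 39 = 127*(1 + 16) - 39 = 127*17 - 39 = 2159 - 39 = 2120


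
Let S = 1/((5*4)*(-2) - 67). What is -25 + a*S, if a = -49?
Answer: -2626/107 ≈ -24.542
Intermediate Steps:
S = -1/107 (S = 1/(20*(-2) - 67) = 1/(-40 - 67) = 1/(-107) = -1/107 ≈ -0.0093458)
-25 + a*S = -25 - 49*(-1/107) = -25 + 49/107 = -2626/107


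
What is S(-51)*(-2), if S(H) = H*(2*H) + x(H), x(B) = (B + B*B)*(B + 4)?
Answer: 229296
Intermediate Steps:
x(B) = (4 + B)*(B + B²) (x(B) = (B + B²)*(4 + B) = (4 + B)*(B + B²))
S(H) = 2*H² + H*(4 + H² + 5*H) (S(H) = H*(2*H) + H*(4 + H² + 5*H) = 2*H² + H*(4 + H² + 5*H))
S(-51)*(-2) = -51*(4 + (-51)² + 7*(-51))*(-2) = -51*(4 + 2601 - 357)*(-2) = -51*2248*(-2) = -114648*(-2) = 229296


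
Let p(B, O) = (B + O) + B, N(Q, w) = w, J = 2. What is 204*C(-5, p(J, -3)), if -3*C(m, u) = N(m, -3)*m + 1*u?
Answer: -1088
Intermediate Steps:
p(B, O) = O + 2*B
C(m, u) = m - u/3 (C(m, u) = -(-3*m + 1*u)/3 = -(-3*m + u)/3 = -(u - 3*m)/3 = m - u/3)
204*C(-5, p(J, -3)) = 204*(-5 - (-3 + 2*2)/3) = 204*(-5 - (-3 + 4)/3) = 204*(-5 - ⅓*1) = 204*(-5 - ⅓) = 204*(-16/3) = -1088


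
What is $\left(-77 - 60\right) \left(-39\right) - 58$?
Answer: $5285$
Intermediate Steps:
$\left(-77 - 60\right) \left(-39\right) - 58 = \left(-137\right) \left(-39\right) - 58 = 5343 - 58 = 5285$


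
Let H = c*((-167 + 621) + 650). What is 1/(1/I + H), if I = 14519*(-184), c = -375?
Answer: -2671496/1105999344001 ≈ -2.4155e-6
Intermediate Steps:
I = -2671496
H = -414000 (H = -375*((-167 + 621) + 650) = -375*(454 + 650) = -375*1104 = -414000)
1/(1/I + H) = 1/(1/(-2671496) - 414000) = 1/(-1/2671496 - 414000) = 1/(-1105999344001/2671496) = -2671496/1105999344001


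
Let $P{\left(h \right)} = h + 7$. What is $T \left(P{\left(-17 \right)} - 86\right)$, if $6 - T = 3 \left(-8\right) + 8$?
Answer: $-2112$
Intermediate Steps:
$T = 22$ ($T = 6 - \left(3 \left(-8\right) + 8\right) = 6 - \left(-24 + 8\right) = 6 - -16 = 6 + 16 = 22$)
$P{\left(h \right)} = 7 + h$
$T \left(P{\left(-17 \right)} - 86\right) = 22 \left(\left(7 - 17\right) - 86\right) = 22 \left(-10 - 86\right) = 22 \left(-96\right) = -2112$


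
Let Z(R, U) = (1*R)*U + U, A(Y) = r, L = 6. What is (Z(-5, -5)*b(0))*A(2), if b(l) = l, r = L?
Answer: 0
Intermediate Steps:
r = 6
A(Y) = 6
Z(R, U) = U + R*U (Z(R, U) = R*U + U = U + R*U)
(Z(-5, -5)*b(0))*A(2) = (-5*(1 - 5)*0)*6 = (-5*(-4)*0)*6 = (20*0)*6 = 0*6 = 0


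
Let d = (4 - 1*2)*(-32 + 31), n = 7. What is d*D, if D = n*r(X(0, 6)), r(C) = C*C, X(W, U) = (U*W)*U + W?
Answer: 0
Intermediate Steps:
X(W, U) = W + W*U² (X(W, U) = W*U² + W = W + W*U²)
r(C) = C²
d = -2 (d = (4 - 2)*(-1) = 2*(-1) = -2)
D = 0 (D = 7*(0*(1 + 6²))² = 7*(0*(1 + 36))² = 7*(0*37)² = 7*0² = 7*0 = 0)
d*D = -2*0 = 0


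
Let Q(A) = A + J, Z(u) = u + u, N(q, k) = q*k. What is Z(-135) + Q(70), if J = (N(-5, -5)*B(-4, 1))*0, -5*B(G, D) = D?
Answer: -200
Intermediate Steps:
B(G, D) = -D/5
N(q, k) = k*q
J = 0 (J = ((-5*(-5))*(-1/5*1))*0 = (25*(-1/5))*0 = -5*0 = 0)
Z(u) = 2*u
Q(A) = A (Q(A) = A + 0 = A)
Z(-135) + Q(70) = 2*(-135) + 70 = -270 + 70 = -200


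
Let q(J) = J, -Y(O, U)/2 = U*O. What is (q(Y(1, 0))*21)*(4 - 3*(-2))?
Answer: 0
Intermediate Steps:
Y(O, U) = -2*O*U (Y(O, U) = -2*U*O = -2*O*U)
(q(Y(1, 0))*21)*(4 - 3*(-2)) = (-2*1*0*21)*(4 - 3*(-2)) = (0*21)*(4 + 6) = 0*10 = 0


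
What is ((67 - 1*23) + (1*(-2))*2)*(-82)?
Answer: -3280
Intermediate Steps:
((67 - 1*23) + (1*(-2))*2)*(-82) = ((67 - 23) - 2*2)*(-82) = (44 - 4)*(-82) = 40*(-82) = -3280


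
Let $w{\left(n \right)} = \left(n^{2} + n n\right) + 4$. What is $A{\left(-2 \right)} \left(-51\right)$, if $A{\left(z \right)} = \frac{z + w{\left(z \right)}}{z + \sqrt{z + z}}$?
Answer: $\frac{255}{2} + \frac{255 i}{2} \approx 127.5 + 127.5 i$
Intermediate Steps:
$w{\left(n \right)} = 4 + 2 n^{2}$ ($w{\left(n \right)} = \left(n^{2} + n^{2}\right) + 4 = 2 n^{2} + 4 = 4 + 2 n^{2}$)
$A{\left(z \right)} = \frac{4 + z + 2 z^{2}}{z + \sqrt{2} \sqrt{z}}$ ($A{\left(z \right)} = \frac{z + \left(4 + 2 z^{2}\right)}{z + \sqrt{z + z}} = \frac{4 + z + 2 z^{2}}{z + \sqrt{2 z}} = \frac{4 + z + 2 z^{2}}{z + \sqrt{2} \sqrt{z}}$)
$A{\left(-2 \right)} \left(-51\right) = \frac{4 - 2 + 2 \left(-2\right)^{2}}{-2 + \sqrt{2} \sqrt{-2}} \left(-51\right) = \frac{4 - 2 + 2 \cdot 4}{-2 + \sqrt{2} i \sqrt{2}} \left(-51\right) = \frac{4 - 2 + 8}{-2 + 2 i} \left(-51\right) = \frac{-2 - 2 i}{8} \cdot 10 \left(-51\right) = \frac{5 \left(-2 - 2 i\right)}{4} \left(-51\right) = - \frac{255 \left(-2 - 2 i\right)}{4}$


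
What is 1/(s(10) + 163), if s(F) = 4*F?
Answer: 1/203 ≈ 0.0049261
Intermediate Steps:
1/(s(10) + 163) = 1/(4*10 + 163) = 1/(40 + 163) = 1/203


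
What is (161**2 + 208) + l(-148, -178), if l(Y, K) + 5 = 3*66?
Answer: 26322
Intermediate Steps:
l(Y, K) = 193 (l(Y, K) = -5 + 3*66 = -5 + 198 = 193)
(161**2 + 208) + l(-148, -178) = (161**2 + 208) + 193 = (25921 + 208) + 193 = 26129 + 193 = 26322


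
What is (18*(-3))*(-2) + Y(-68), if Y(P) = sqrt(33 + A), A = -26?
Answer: 108 + sqrt(7) ≈ 110.65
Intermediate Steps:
Y(P) = sqrt(7) (Y(P) = sqrt(33 - 26) = sqrt(7))
(18*(-3))*(-2) + Y(-68) = (18*(-3))*(-2) + sqrt(7) = -54*(-2) + sqrt(7) = 108 + sqrt(7)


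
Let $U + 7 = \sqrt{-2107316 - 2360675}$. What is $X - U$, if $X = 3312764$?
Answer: $3312771 - i \sqrt{4467991} \approx 3.3128 \cdot 10^{6} - 2113.8 i$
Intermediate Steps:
$U = -7 + i \sqrt{4467991}$ ($U = -7 + \sqrt{-2107316 - 2360675} = -7 + \sqrt{-4467991} = -7 + i \sqrt{4467991} \approx -7.0 + 2113.8 i$)
$X - U = 3312764 - \left(-7 + i \sqrt{4467991}\right) = 3312764 + \left(7 - i \sqrt{4467991}\right) = 3312771 - i \sqrt{4467991}$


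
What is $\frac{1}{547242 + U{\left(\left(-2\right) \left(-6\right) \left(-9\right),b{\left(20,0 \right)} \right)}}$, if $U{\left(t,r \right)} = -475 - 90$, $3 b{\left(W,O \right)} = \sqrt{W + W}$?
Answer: $\frac{1}{546677} \approx 1.8292 \cdot 10^{-6}$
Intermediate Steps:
$b{\left(W,O \right)} = \frac{\sqrt{2} \sqrt{W}}{3}$ ($b{\left(W,O \right)} = \frac{\sqrt{W + W}}{3} = \frac{\sqrt{2 W}}{3} = \frac{\sqrt{2} \sqrt{W}}{3}$)
$U{\left(t,r \right)} = -565$ ($U{\left(t,r \right)} = -475 - 90 = -565$)
$\frac{1}{547242 + U{\left(\left(-2\right) \left(-6\right) \left(-9\right),b{\left(20,0 \right)} \right)}} = \frac{1}{547242 - 565} = \frac{1}{546677}$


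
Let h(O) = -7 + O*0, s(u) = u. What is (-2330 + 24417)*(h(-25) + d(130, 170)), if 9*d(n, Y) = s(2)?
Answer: -1347307/9 ≈ -1.4970e+5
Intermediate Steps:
d(n, Y) = 2/9 (d(n, Y) = (⅑)*2 = 2/9)
h(O) = -7 (h(O) = -7 + 0 = -7)
(-2330 + 24417)*(h(-25) + d(130, 170)) = (-2330 + 24417)*(-7 + 2/9) = 22087*(-61/9) = -1347307/9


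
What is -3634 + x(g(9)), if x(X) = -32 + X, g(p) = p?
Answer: -3657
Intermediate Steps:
-3634 + x(g(9)) = -3634 + (-32 + 9) = -3634 - 23 = -3657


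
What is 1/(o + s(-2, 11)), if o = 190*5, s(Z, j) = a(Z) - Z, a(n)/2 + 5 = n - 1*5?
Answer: 1/928 ≈ 0.0010776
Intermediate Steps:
a(n) = -20 + 2*n (a(n) = -10 + 2*(n - 1*5) = -10 + 2*(n - 5) = -10 + 2*(-5 + n) = -10 + (-10 + 2*n) = -20 + 2*n)
s(Z, j) = -20 + Z (s(Z, j) = (-20 + 2*Z) - Z = -20 + Z)
o = 950
1/(o + s(-2, 11)) = 1/(950 + (-20 - 2)) = 1/(950 - 22) = 1/928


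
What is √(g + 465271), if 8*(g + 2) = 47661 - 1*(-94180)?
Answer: 7*√157714/4 ≈ 694.98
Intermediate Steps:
g = 141825/8 (g = -2 + (47661 - 1*(-94180))/8 = -2 + (47661 + 94180)/8 = -2 + (⅛)*141841 = -2 + 141841/8 = 141825/8 ≈ 17728.)
√(g + 465271) = √(141825/8 + 465271) = √(3863993/8) = 7*√157714/4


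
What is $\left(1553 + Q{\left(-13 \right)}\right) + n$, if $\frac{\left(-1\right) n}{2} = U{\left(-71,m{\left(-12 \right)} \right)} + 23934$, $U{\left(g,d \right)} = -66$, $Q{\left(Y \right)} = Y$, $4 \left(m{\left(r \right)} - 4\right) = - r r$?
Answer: $-46196$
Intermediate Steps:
$m{\left(r \right)} = 4 - \frac{r^{2}}{4}$ ($m{\left(r \right)} = 4 + \frac{- r r}{4} = 4 + \frac{\left(-1\right) r^{2}}{4} = 4 - \frac{r^{2}}{4}$)
$n = -47736$ ($n = - 2 \left(-66 + 23934\right) = \left(-2\right) 23868 = -47736$)
$\left(1553 + Q{\left(-13 \right)}\right) + n = \left(1553 - 13\right) - 47736 = 1540 - 47736 = -46196$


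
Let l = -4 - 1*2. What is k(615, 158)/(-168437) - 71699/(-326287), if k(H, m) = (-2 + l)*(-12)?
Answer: 12045440911/54958803419 ≈ 0.21917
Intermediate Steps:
l = -6 (l = -4 - 2 = -6)
k(H, m) = 96 (k(H, m) = (-2 - 6)*(-12) = -8*(-12) = 96)
k(615, 158)/(-168437) - 71699/(-326287) = 96/(-168437) - 71699/(-326287) = 96*(-1/168437) - 71699*(-1/326287) = -96/168437 + 71699/326287 = 12045440911/54958803419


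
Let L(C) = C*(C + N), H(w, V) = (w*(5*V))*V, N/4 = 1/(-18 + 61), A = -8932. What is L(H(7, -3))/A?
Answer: -609705/54868 ≈ -11.112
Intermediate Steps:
N = 4/43 (N = 4/(-18 + 61) = 4/43 ≈ 0.093023)
H(w, V) = 5*w*V² (H(w, V) = (5*V*w)*V = 5*w*V²)
L(C) = C*(4/43 + C) (L(C) = C*(C + 4/43) = C*(4/43 + C))
L(H(7, -3))/A = ((5*7*(-3)²)*(4 + 43*(5*7*(-3)²))/43)/(-8932) = ((5*7*9)*(4 + 43*(5*7*9))/43)*(-1/8932) = ((1/43)*315*(4 + 43*315))*(-1/8932) = ((1/43)*315*(4 + 13545))*(-1/8932) = ((1/43)*315*13549)*(-1/8932) = (4267935/43)*(-1/8932) = -609705/54868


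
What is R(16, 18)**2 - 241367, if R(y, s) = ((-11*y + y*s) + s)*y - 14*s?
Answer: 3100217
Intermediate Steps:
R(y, s) = -14*s + y*(s - 11*y + s*y) (R(y, s) = ((-11*y + s*y) + s)*y - 14*s = (s - 11*y + s*y)*y - 14*s = y*(s - 11*y + s*y) - 14*s = -14*s + y*(s - 11*y + s*y))
R(16, 18)**2 - 241367 = (-14*18 - 11*16**2 + 18*16 + 18*16**2)**2 - 241367 = (-252 - 11*256 + 288 + 18*256)**2 - 241367 = (-252 - 2816 + 288 + 4608)**2 - 241367 = 1828**2 - 241367 = 3341584 - 241367 = 3100217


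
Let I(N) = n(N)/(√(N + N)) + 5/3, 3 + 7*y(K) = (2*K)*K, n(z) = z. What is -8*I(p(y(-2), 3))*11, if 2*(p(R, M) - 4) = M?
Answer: -440/3 - 44*√11 ≈ -292.60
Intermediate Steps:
y(K) = -3/7 + 2*K²/7 (y(K) = -3/7 + ((2*K)*K)/7 = -3/7 + (2*K²)/7 = -3/7 + 2*K²/7)
p(R, M) = 4 + M/2
I(N) = 5/3 + √2*√N/2 (I(N) = N/(√(N + N)) + 5/3 = N/(√(2*N)) + 5*(⅓) = N/((√2*√N)) + 5/3 = N*(√2/(2*√N)) + 5/3 = √2*√N/2 + 5/3 = 5/3 + √2*√N/2)
-8*I(p(y(-2), 3))*11 = -8*(5/3 + √2*√(4 + (½)*3)/2)*11 = -8*(5/3 + √2*√(4 + 3/2)/2)*11 = -8*(5/3 + √2*√(11/2)/2)*11 = -8*(5/3 + √2*(√22/2)/2)*11 = -8*(5/3 + √11/2)*11 = (-40/3 - 4*√11)*11 = -440/3 - 44*√11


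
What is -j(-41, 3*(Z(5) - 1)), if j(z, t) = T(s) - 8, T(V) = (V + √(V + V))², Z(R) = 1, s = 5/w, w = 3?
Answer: 17/9 - 10*√30/9 ≈ -4.1969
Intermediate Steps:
s = 5/3 ≈ 1.6667
T(V) = (V + √2*√V)² (T(V) = (V + √(2*V))² = (V + √2*√V)²)
j(z, t) = -8 + (5/3 + √30/3)² (j(z, t) = (5/3 + √2*√(5/3))² - 8 = (5/3 + √2*(√15/3))² - 8 = (5/3 + √30/3)² - 8 = -8 + (5/3 + √30/3)²)
-j(-41, 3*(Z(5) - 1)) = -(-17/9 + 10*√30/9) = 17/9 - 10*√30/9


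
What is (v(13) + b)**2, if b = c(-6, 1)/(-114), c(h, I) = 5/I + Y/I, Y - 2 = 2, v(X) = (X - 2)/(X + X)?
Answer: 7225/61009 ≈ 0.11843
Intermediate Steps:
v(X) = (-2 + X)/(2*X) (v(X) = (-2 + X)/((2*X)) = (-2 + X)*(1/(2*X)) = (-2 + X)/(2*X))
Y = 4 (Y = 2 + 2 = 4)
c(h, I) = 9/I (c(h, I) = 5/I + 4/I = 9/I)
b = -3/38 (b = (9/1)/(-114) = (9*1)*(-1/114) = 9*(-1/114) = -3/38 ≈ -0.078947)
(v(13) + b)**2 = ((1/2)*(-2 + 13)/13 - 3/38)**2 = ((1/2)*(1/13)*11 - 3/38)**2 = (11/26 - 3/38)**2 = (85/247)**2 = 7225/61009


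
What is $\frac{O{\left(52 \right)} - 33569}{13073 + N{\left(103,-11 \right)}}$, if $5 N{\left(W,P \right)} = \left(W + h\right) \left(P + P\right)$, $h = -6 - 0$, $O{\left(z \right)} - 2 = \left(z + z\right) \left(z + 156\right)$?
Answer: $- \frac{8525}{9033} \approx -0.94376$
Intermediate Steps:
$O{\left(z \right)} = 2 + 2 z \left(156 + z\right)$ ($O{\left(z \right)} = 2 + \left(z + z\right) \left(z + 156\right) = 2 + 2 z \left(156 + z\right)$)
$h = -6$ ($h = -6 + 0 = -6$)
$N{\left(W,P \right)} = \frac{2 P \left(-6 + W\right)}{5}$ ($N{\left(W,P \right)} = \frac{\left(W - 6\right) \left(P + P\right)}{5} = \frac{\left(-6 + W\right) 2 P}{5} = \frac{2 P \left(-6 + W\right)}{5}$)
$\frac{O{\left(52 \right)} - 33569}{13073 + N{\left(103,-11 \right)}} = \frac{\left(2 + 2 \cdot 52^{2} + 312 \cdot 52\right) - 33569}{13073 + \frac{2}{5} \left(-11\right) \left(-6 + 103\right)} = \frac{\left(2 + 2 \cdot 2704 + 16224\right) - 33569}{13073 + \frac{2}{5} \left(-11\right) 97} = \frac{\left(2 + 5408 + 16224\right) - 33569}{13073 - \frac{2134}{5}} = \frac{21634 - 33569}{\frac{63231}{5}} = \left(-11935\right) \frac{5}{63231} = - \frac{8525}{9033}$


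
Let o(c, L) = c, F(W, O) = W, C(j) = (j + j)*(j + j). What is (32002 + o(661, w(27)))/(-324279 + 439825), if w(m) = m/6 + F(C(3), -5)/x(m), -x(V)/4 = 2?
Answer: 32663/115546 ≈ 0.28268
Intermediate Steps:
C(j) = 4*j**2 (C(j) = (2*j)*(2*j) = 4*j**2)
x(V) = -8 (x(V) = -4*2 = -8)
w(m) = -9/2 + m/6 (w(m) = m/6 + (4*3**2)/(-8) = m*(1/6) + (4*9)*(-1/8) = m/6 + 36*(-1/8) = m/6 - 9/2 = -9/2 + m/6)
(32002 + o(661, w(27)))/(-324279 + 439825) = (32002 + 661)/(-324279 + 439825) = 32663/115546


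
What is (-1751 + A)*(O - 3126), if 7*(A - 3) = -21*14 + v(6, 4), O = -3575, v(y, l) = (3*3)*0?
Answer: 11994790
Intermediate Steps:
v(y, l) = 0 (v(y, l) = 9*0 = 0)
A = -39 (A = 3 + (-21*14 + 0)/7 = 3 + (-294 + 0)/7 = 3 + (⅐)*(-294) = 3 - 42 = -39)
(-1751 + A)*(O - 3126) = (-1751 - 39)*(-3575 - 3126) = -1790*(-6701) = 11994790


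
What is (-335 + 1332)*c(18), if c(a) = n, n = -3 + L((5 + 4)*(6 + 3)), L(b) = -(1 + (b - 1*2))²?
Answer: -6383791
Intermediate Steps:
L(b) = -(-1 + b)² (L(b) = -(1 + (b - 2))² = -(1 + (-2 + b))² = -(-1 + b)²)
n = -6403 (n = -3 - (-1 + (5 + 4)*(6 + 3))² = -3 - (-1 + 9*9)² = -3 - (-1 + 81)² = -3 - 1*80² = -3 - 1*6400 = -3 - 6400 = -6403)
c(a) = -6403
(-335 + 1332)*c(18) = (-335 + 1332)*(-6403) = 997*(-6403) = -6383791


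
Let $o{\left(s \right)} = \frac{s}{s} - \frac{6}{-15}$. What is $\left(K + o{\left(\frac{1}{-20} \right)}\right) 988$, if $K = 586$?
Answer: $\frac{2901756}{5} \approx 5.8035 \cdot 10^{5}$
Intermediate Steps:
$o{\left(s \right)} = \frac{7}{5}$ ($o{\left(s \right)} = 1 - - \frac{2}{5} = 1 + \frac{2}{5} = \frac{7}{5}$)
$\left(K + o{\left(\frac{1}{-20} \right)}\right) 988 = \left(586 + \frac{7}{5}\right) 988 = \frac{2937}{5} \cdot 988 = \frac{2901756}{5}$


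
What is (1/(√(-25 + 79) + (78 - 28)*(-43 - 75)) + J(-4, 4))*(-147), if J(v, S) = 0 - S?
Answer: 10234557774/17404973 + 441*√6/34809946 ≈ 588.03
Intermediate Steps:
J(v, S) = -S
(1/(√(-25 + 79) + (78 - 28)*(-43 - 75)) + J(-4, 4))*(-147) = (1/(√(-25 + 79) + (78 - 28)*(-43 - 75)) - 1*4)*(-147) = (1/(√54 + 50*(-118)) - 4)*(-147) = (1/(3*√6 - 5900) - 4)*(-147) = (1/(-5900 + 3*√6) - 4)*(-147) = (-4 + 1/(-5900 + 3*√6))*(-147) = 588 - 147/(-5900 + 3*√6)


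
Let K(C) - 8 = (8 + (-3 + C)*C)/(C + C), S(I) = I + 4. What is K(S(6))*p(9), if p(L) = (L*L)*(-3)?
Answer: -28917/10 ≈ -2891.7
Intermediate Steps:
p(L) = -3*L**2 (p(L) = L**2*(-3) = -3*L**2)
S(I) = 4 + I
K(C) = 8 + (8 + C*(-3 + C))/(2*C) (K(C) = 8 + (8 + (-3 + C)*C)/(C + C) = 8 + (8 + C*(-3 + C))/((2*C)) = 8 + (8 + C*(-3 + C))*(1/(2*C)) = 8 + (8 + C*(-3 + C))/(2*C))
K(S(6))*p(9) = ((8 + (4 + 6)*(13 + (4 + 6)))/(2*(4 + 6)))*(-3*9**2) = ((1/2)*(8 + 10*(13 + 10))/10)*(-3*81) = ((1/2)*(1/10)*(8 + 10*23))*(-243) = ((1/2)*(1/10)*(8 + 230))*(-243) = ((1/2)*(1/10)*238)*(-243) = (119/10)*(-243) = -28917/10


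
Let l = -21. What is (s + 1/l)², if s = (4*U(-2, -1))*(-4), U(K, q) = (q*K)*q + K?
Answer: 1803649/441 ≈ 4089.9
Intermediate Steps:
U(K, q) = K + K*q² (U(K, q) = (K*q)*q + K = K*q² + K = K + K*q²)
s = 64 (s = (4*(-2*(1 + (-1)²)))*(-4) = (4*(-2*(1 + 1)))*(-4) = (4*(-2*2))*(-4) = (4*(-4))*(-4) = -16*(-4) = 64)
(s + 1/l)² = (64 + 1/(-21))² = (64 - 1/21)² = (1343/21)² = 1803649/441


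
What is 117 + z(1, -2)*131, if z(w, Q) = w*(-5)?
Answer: -538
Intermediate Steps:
z(w, Q) = -5*w
117 + z(1, -2)*131 = 117 - 5*1*131 = 117 - 5*131 = 117 - 655 = -538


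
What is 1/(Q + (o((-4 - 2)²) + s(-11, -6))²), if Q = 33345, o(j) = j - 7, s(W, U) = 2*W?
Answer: 1/33394 ≈ 2.9946e-5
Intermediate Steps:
o(j) = -7 + j
1/(Q + (o((-4 - 2)²) + s(-11, -6))²) = 1/(33345 + ((-7 + (-4 - 2)²) + 2*(-11))²) = 1/(33345 + ((-7 + (-6)²) - 22)²) = 1/(33345 + ((-7 + 36) - 22)²) = 1/(33345 + (29 - 22)²) = 1/(33345 + 7²) = 1/(33345 + 49) = 1/33394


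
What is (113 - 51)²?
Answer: 3844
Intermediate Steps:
(113 - 51)² = 62² = 3844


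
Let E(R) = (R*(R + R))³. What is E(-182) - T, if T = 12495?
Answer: 290749057032497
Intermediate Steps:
E(R) = 8*R⁶ (E(R) = (R*(2*R))³ = (2*R²)³ = 8*R⁶)
E(-182) - T = 8*(-182)⁶ - 1*12495 = 8*36343632130624 - 12495 = 290749057044992 - 12495 = 290749057032497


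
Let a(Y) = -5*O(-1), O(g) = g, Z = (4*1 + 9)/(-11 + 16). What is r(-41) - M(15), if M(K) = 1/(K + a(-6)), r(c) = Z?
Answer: 51/20 ≈ 2.5500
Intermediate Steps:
Z = 13/5 (Z = (4 + 9)/5 = 13*(⅕) = 13/5 ≈ 2.6000)
r(c) = 13/5
a(Y) = 5 (a(Y) = -5*(-1) = 5)
M(K) = 1/(5 + K) (M(K) = 1/(K + 5) = 1/(5 + K))
r(-41) - M(15) = 13/5 - 1/(5 + 15) = 13/5 - 1/20 = 51/20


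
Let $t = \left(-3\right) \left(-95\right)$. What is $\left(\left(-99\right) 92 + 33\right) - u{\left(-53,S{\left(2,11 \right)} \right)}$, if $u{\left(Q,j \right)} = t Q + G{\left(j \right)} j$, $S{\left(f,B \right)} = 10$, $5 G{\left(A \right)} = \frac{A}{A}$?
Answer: $6028$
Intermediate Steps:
$G{\left(A \right)} = \frac{1}{5}$ ($G{\left(A \right)} = \frac{A \frac{1}{A}}{5} = \frac{1}{5} \cdot 1 = \frac{1}{5}$)
$t = 285$
$u{\left(Q,j \right)} = 285 Q + \frac{j}{5}$
$\left(\left(-99\right) 92 + 33\right) - u{\left(-53,S{\left(2,11 \right)} \right)} = \left(\left(-99\right) 92 + 33\right) - \left(285 \left(-53\right) + \frac{1}{5} \cdot 10\right) = \left(-9108 + 33\right) - \left(-15105 + 2\right) = -9075 - -15103 = -9075 + 15103 = 6028$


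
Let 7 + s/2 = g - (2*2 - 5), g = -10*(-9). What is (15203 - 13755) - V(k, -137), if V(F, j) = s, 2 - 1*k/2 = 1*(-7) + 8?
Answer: 1280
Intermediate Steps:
k = 2 (k = 4 - 2*(1*(-7) + 8) = 4 - 2*(-7 + 8) = 4 - 2*1 = 4 - 2 = 2)
g = 90
s = 168 (s = -14 + 2*(90 - (2*2 - 5)) = -14 + 2*(90 - (4 - 5)) = -14 + 2*(90 - 1*(-1)) = -14 + 2*(90 + 1) = -14 + 2*91 = -14 + 182 = 168)
V(F, j) = 168
(15203 - 13755) - V(k, -137) = (15203 - 13755) - 1*168 = 1448 - 168 = 1280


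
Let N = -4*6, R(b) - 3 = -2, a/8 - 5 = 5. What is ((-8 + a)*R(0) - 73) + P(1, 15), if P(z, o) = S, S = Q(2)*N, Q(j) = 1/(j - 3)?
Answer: 23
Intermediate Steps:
a = 80 (a = 40 + 8*5 = 40 + 40 = 80)
Q(j) = 1/(-3 + j)
R(b) = 1 (R(b) = 3 - 2 = 1)
N = -24
S = 24 (S = -24/(-3 + 2) = -24/(-1) = -1*(-24) = 24)
P(z, o) = 24
((-8 + a)*R(0) - 73) + P(1, 15) = ((-8 + 80)*1 - 73) + 24 = (72*1 - 73) + 24 = (72 - 73) + 24 = -1 + 24 = 23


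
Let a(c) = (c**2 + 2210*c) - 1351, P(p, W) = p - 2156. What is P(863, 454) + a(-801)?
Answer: -1131253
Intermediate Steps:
P(p, W) = -2156 + p
a(c) = -1351 + c**2 + 2210*c
P(863, 454) + a(-801) = (-2156 + 863) + (-1351 + (-801)**2 + 2210*(-801)) = -1293 + (-1351 + 641601 - 1770210) = -1293 - 1129960 = -1131253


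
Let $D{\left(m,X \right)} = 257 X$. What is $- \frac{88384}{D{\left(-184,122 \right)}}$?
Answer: $- \frac{44192}{15677} \approx -2.8189$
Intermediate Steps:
$- \frac{88384}{D{\left(-184,122 \right)}} = - \frac{88384}{257 \cdot 122} = - \frac{88384}{31354} = \left(-88384\right) \frac{1}{31354} = - \frac{44192}{15677}$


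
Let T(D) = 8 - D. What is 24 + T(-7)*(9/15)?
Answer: 33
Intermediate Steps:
24 + T(-7)*(9/15) = 24 + (8 - 1*(-7))*(9/15) = 24 + (8 + 7)*(9*(1/15)) = 24 + 15*(3/5) = 24 + 9 = 33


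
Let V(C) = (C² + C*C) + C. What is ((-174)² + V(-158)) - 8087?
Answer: 71959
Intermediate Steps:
V(C) = C + 2*C² (V(C) = (C² + C²) + C = 2*C² + C = C + 2*C²)
((-174)² + V(-158)) - 8087 = ((-174)² - 158*(1 + 2*(-158))) - 8087 = (30276 - 158*(1 - 316)) - 8087 = (30276 - 158*(-315)) - 8087 = (30276 + 49770) - 8087 = 80046 - 8087 = 71959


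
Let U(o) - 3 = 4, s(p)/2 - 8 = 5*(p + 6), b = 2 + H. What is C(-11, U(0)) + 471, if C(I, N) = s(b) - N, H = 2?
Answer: 580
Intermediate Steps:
b = 4 (b = 2 + 2 = 4)
s(p) = 76 + 10*p (s(p) = 16 + 2*(5*(p + 6)) = 16 + 2*(5*(6 + p)) = 16 + 2*(30 + 5*p) = 16 + (60 + 10*p) = 76 + 10*p)
U(o) = 7 (U(o) = 3 + 4 = 7)
C(I, N) = 116 - N (C(I, N) = (76 + 10*4) - N = (76 + 40) - N = 116 - N)
C(-11, U(0)) + 471 = (116 - 1*7) + 471 = (116 - 7) + 471 = 109 + 471 = 580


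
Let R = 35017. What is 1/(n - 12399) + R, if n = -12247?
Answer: 863028981/24646 ≈ 35017.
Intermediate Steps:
1/(n - 12399) + R = 1/(-12247 - 12399) + 35017 = 1/(-24646) + 35017 = -1/24646 + 35017 = 863028981/24646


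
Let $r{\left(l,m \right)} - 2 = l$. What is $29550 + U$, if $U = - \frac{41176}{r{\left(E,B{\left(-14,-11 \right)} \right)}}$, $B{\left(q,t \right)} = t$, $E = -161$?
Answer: $\frac{4739626}{159} \approx 29809.0$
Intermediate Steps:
$r{\left(l,m \right)} = 2 + l$
$U = \frac{41176}{159}$ ($U = - \frac{41176}{2 - 161} = - \frac{41176}{-159} = \left(-41176\right) \left(- \frac{1}{159}\right) = \frac{41176}{159} \approx 258.97$)
$29550 + U = 29550 + \frac{41176}{159} = \frac{4739626}{159}$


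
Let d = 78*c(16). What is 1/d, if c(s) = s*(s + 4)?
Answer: 1/24960 ≈ 4.0064e-5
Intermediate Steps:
c(s) = s*(4 + s)
d = 24960 (d = 78*(16*(4 + 16)) = 78*(16*20) = 78*320 = 24960)
1/d = 1/24960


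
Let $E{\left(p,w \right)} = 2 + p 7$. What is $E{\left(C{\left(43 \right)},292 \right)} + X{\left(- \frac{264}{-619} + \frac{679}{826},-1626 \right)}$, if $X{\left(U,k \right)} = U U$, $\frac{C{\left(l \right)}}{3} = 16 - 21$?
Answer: $- \frac{541202249667}{5335133764} \approx -101.44$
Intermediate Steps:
$C{\left(l \right)} = -15$ ($C{\left(l \right)} = 3 \left(16 - 21\right) = 3 \left(-5\right) = -15$)
$X{\left(U,k \right)} = U^{2}$
$E{\left(p,w \right)} = 2 + 7 p$
$E{\left(C{\left(43 \right)},292 \right)} + X{\left(- \frac{264}{-619} + \frac{679}{826},-1626 \right)} = \left(2 + 7 \left(-15\right)\right) + \left(- \frac{264}{-619} + \frac{679}{826}\right)^{2} = \left(2 - 105\right) + \left(\left(-264\right) \left(- \frac{1}{619}\right) + 679 \cdot \frac{1}{826}\right)^{2} = -103 + \left(\frac{264}{619} + \frac{97}{118}\right)^{2} = -103 + \left(\frac{91195}{73042}\right)^{2} = -103 + \frac{8316528025}{5335133764} = - \frac{541202249667}{5335133764}$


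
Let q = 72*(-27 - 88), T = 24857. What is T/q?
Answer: -24857/8280 ≈ -3.0021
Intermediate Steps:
q = -8280 (q = 72*(-115) = -8280)
T/q = 24857/(-8280) = 24857*(-1/8280) = -24857/8280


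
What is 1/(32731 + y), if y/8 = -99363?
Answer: -1/762173 ≈ -1.3120e-6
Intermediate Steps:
y = -794904 (y = 8*(-99363) = -794904)
1/(32731 + y) = 1/(32731 - 794904) = 1/(-762173) = -1/762173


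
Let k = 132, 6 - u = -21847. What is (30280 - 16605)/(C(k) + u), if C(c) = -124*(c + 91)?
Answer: -13675/5799 ≈ -2.3582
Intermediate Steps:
u = 21853 (u = 6 - 1*(-21847) = 6 + 21847 = 21853)
C(c) = -11284 - 124*c (C(c) = -124*(91 + c) = -11284 - 124*c)
(30280 - 16605)/(C(k) + u) = (30280 - 16605)/((-11284 - 124*132) + 21853) = 13675/((-11284 - 16368) + 21853) = 13675/(-27652 + 21853) = 13675/(-5799) = 13675*(-1/5799) = -13675/5799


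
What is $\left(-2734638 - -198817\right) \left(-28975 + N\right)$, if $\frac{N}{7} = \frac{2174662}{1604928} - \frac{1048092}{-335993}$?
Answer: $\frac{2827027806752682445009}{38517469536} \approx 7.3396 \cdot 10^{10}$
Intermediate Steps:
$N = \frac{1206391703371}{38517469536}$ ($N = 7 \left(\frac{2174662}{1604928} - \frac{1048092}{-335993}\right) = 7 \left(2174662 \cdot \frac{1}{1604928} - - \frac{1048092}{335993}\right) = 7 \left(\frac{1087331}{802464} + \frac{1048092}{335993}\right) = 7 \cdot \frac{1206391703371}{269622286752} = \frac{1206391703371}{38517469536} \approx 31.321$)
$\left(-2734638 - -198817\right) \left(-28975 + N\right) = \left(-2734638 - -198817\right) \left(-28975 + \frac{1206391703371}{38517469536}\right) = \left(-2734638 + 198817\right) \left(- \frac{1114837288102229}{38517469536}\right) = \left(-2535821\right) \left(- \frac{1114837288102229}{38517469536}\right) = \frac{2827027806752682445009}{38517469536}$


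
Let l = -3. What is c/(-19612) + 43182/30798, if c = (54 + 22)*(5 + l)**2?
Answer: 11632261/8389033 ≈ 1.3866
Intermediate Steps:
c = 304 (c = (54 + 22)*(5 - 3)**2 = 76*2**2 = 76*4 = 304)
c/(-19612) + 43182/30798 = 304/(-19612) + 43182/30798 = 304*(-1/19612) + 43182*(1/30798) = -76/4903 + 2399/1711 = 11632261/8389033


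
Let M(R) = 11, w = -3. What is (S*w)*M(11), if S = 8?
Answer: -264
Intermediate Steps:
(S*w)*M(11) = (8*(-3))*11 = -24*11 = -264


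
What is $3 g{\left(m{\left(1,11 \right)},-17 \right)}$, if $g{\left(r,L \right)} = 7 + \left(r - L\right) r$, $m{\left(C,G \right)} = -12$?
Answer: $-159$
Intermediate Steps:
$g{\left(r,L \right)} = 7 + r \left(r - L\right)$
$3 g{\left(m{\left(1,11 \right)},-17 \right)} = 3 \left(7 + \left(-12\right)^{2} - \left(-17\right) \left(-12\right)\right) = 3 \left(7 + 144 - 204\right) = 3 \left(-53\right) = -159$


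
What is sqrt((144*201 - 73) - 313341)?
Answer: I*sqrt(284470) ≈ 533.36*I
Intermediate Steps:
sqrt((144*201 - 73) - 313341) = sqrt((28944 - 73) - 313341) = sqrt(28871 - 313341) = sqrt(-284470) = I*sqrt(284470)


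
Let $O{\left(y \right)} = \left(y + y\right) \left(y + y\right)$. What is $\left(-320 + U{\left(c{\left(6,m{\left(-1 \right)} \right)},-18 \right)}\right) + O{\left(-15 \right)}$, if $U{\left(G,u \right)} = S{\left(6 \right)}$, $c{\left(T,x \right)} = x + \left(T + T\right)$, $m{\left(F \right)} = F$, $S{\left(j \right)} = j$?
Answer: $586$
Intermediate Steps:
$c{\left(T,x \right)} = x + 2 T$
$U{\left(G,u \right)} = 6$
$O{\left(y \right)} = 4 y^{2}$ ($O{\left(y \right)} = 2 y 2 y = 4 y^{2}$)
$\left(-320 + U{\left(c{\left(6,m{\left(-1 \right)} \right)},-18 \right)}\right) + O{\left(-15 \right)} = \left(-320 + 6\right) + 4 \left(-15\right)^{2} = -314 + 4 \cdot 225 = -314 + 900 = 586$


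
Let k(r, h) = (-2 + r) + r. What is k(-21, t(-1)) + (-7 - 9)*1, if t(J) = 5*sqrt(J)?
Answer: -60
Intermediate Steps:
k(r, h) = -2 + 2*r
k(-21, t(-1)) + (-7 - 9)*1 = (-2 + 2*(-21)) + (-7 - 9)*1 = (-2 - 42) - 16*1 = -44 - 16 = -60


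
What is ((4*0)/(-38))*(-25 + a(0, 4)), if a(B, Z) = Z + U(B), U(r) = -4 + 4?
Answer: 0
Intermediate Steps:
U(r) = 0
a(B, Z) = Z (a(B, Z) = Z + 0 = Z)
((4*0)/(-38))*(-25 + a(0, 4)) = ((4*0)/(-38))*(-25 + 4) = (0*(-1/38))*(-21) = 0*(-21) = 0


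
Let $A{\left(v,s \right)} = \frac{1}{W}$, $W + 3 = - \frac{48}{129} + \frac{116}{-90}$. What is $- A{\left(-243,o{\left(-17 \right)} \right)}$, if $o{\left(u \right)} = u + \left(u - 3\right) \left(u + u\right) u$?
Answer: $\frac{1935}{9019} \approx 0.21455$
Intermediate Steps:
$o{\left(u \right)} = u + 2 u^{2} \left(-3 + u\right)$ ($o{\left(u \right)} = u + \left(-3 + u\right) 2 u u = u + 2 u \left(-3 + u\right) u = u + 2 u^{2} \left(-3 + u\right)$)
$W = - \frac{9019}{1935}$ ($W = -3 + \left(- \frac{48}{129} + \frac{116}{-90}\right) = -3 + \left(\left(-48\right) \frac{1}{129} + 116 \left(- \frac{1}{90}\right)\right) = -3 - \frac{3214}{1935} = - \frac{9019}{1935} \approx -4.661$)
$A{\left(v,s \right)} = - \frac{1935}{9019}$ ($A{\left(v,s \right)} = \frac{1}{- \frac{9019}{1935}} = - \frac{1935}{9019}$)
$- A{\left(-243,o{\left(-17 \right)} \right)} = \left(-1\right) \left(- \frac{1935}{9019}\right) = \frac{1935}{9019}$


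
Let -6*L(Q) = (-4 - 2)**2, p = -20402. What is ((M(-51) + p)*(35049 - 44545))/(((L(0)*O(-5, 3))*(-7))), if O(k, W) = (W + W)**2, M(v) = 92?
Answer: 8035990/63 ≈ 1.2756e+5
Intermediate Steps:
O(k, W) = 4*W**2 (O(k, W) = (2*W)**2 = 4*W**2)
L(Q) = -6 (L(Q) = -(-4 - 2)**2/6 = -1/6*(-6)**2 = -1/6*36 = -6)
((M(-51) + p)*(35049 - 44545))/(((L(0)*O(-5, 3))*(-7))) = ((92 - 20402)*(35049 - 44545))/((-24*3**2*(-7))) = (-20310*(-9496))/((-24*9*(-7))) = 192863760/((-6*36*(-7))) = 192863760/((-216*(-7))) = 192863760/1512 = 192863760*(1/1512) = 8035990/63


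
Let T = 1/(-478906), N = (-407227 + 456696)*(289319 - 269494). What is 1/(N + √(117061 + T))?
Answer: 93934818624010/92124030080272350186197 - √26848052357700090/460620150401361750930985 ≈ 1.0197e-9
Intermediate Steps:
N = 980722925 (N = 49469*19825 = 980722925)
T = -1/478906 ≈ -2.0881e-6
1/(N + √(117061 + T)) = 1/(980722925 + √(117061 - 1/478906)) = 1/(980722925 + √(56061215265/478906)) = 1/(980722925 + √26848052357700090/478906)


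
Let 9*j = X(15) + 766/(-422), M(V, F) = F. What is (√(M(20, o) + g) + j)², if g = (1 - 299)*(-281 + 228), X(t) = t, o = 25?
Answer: 57054233143/3606201 + 5564*√15819/1899 ≈ 16190.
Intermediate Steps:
g = 15794 (g = -298*(-53) = 15794)
j = 2782/1899 (j = (15 + 766/(-422))/9 = (15 + 766*(-1/422))/9 = (15 - 383/211)/9 = (⅑)*(2782/211) = 2782/1899 ≈ 1.4650)
(√(M(20, o) + g) + j)² = (√(25 + 15794) + 2782/1899)² = (√15819 + 2782/1899)² = (2782/1899 + √15819)²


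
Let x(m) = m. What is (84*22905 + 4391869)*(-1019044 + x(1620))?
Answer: -6425937049936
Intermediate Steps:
(84*22905 + 4391869)*(-1019044 + x(1620)) = (84*22905 + 4391869)*(-1019044 + 1620) = (1924020 + 4391869)*(-1017424) = 6315889*(-1017424) = -6425937049936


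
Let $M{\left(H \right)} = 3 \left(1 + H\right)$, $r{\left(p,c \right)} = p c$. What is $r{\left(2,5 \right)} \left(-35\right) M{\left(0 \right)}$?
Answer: $-1050$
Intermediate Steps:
$r{\left(p,c \right)} = c p$
$M{\left(H \right)} = 3 + 3 H$
$r{\left(2,5 \right)} \left(-35\right) M{\left(0 \right)} = 5 \cdot 2 \left(-35\right) \left(3 + 3 \cdot 0\right) = 10 \left(-35\right) \left(3 + 0\right) = \left(-350\right) 3 = -1050$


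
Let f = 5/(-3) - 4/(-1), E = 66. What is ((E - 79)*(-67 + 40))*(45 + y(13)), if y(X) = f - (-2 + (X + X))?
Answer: 8190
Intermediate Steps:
f = 7/3 (f = 5*(-⅓) - 4*(-1) = -5/3 + 4 = 7/3 ≈ 2.3333)
y(X) = 13/3 - 2*X (y(X) = 7/3 - (-2 + (X + X)) = 7/3 - (-2 + 2*X) = 7/3 + (2 - 2*X) = 13/3 - 2*X)
((E - 79)*(-67 + 40))*(45 + y(13)) = ((66 - 79)*(-67 + 40))*(45 + (13/3 - 2*13)) = (-13*(-27))*(45 + (13/3 - 26)) = 351*(45 - 65/3) = 351*(70/3) = 8190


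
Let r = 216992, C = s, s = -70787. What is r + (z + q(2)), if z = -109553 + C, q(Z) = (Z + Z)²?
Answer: 36668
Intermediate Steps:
C = -70787
q(Z) = 4*Z² (q(Z) = (2*Z)² = 4*Z²)
z = -180340 (z = -109553 - 70787 = -180340)
r + (z + q(2)) = 216992 + (-180340 + 4*2²) = 216992 + (-180340 + 4*4) = 216992 + (-180340 + 16) = 216992 - 180324 = 36668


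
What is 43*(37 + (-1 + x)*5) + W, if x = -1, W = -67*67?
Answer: -3328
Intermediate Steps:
W = -4489
43*(37 + (-1 + x)*5) + W = 43*(37 + (-1 - 1)*5) - 4489 = 43*(37 - 2*5) - 4489 = 43*(37 - 10) - 4489 = 43*27 - 4489 = 1161 - 4489 = -3328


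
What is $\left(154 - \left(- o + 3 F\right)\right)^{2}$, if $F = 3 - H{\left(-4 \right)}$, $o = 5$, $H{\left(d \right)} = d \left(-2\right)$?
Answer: $30276$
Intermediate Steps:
$H{\left(d \right)} = - 2 d$
$F = -5$ ($F = 3 - \left(-2\right) \left(-4\right) = 3 - 8 = -5$)
$\left(154 - \left(- o + 3 F\right)\right)^{2} = \left(154 + \left(\left(-3\right) \left(-5\right) + 5\right)\right)^{2} = \left(154 + \left(15 + 5\right)\right)^{2} = \left(154 + 20\right)^{2} = 174^{2} = 30276$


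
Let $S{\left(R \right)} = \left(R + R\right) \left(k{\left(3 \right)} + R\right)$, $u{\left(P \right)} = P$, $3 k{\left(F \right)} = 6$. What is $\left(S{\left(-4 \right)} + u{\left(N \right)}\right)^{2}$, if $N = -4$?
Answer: $144$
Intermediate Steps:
$k{\left(F \right)} = 2$ ($k{\left(F \right)} = \frac{1}{3} \cdot 6 = 2$)
$S{\left(R \right)} = 2 R \left(2 + R\right)$ ($S{\left(R \right)} = \left(R + R\right) \left(2 + R\right) = 2 R \left(2 + R\right)$)
$\left(S{\left(-4 \right)} + u{\left(N \right)}\right)^{2} = \left(2 \left(-4\right) \left(2 - 4\right) - 4\right)^{2} = \left(2 \left(-4\right) \left(-2\right) - 4\right)^{2} = \left(16 - 4\right)^{2} = 12^{2} = 144$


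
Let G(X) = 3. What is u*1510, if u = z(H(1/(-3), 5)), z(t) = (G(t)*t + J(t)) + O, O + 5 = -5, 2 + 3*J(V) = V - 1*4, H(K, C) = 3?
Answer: -3020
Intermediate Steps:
J(V) = -2 + V/3 (J(V) = -⅔ + (V - 1*4)/3 = -⅔ + (V - 4)/3 = -⅔ + (-4 + V)/3 = -⅔ + (-4/3 + V/3) = -2 + V/3)
O = -10 (O = -5 - 5 = -10)
z(t) = -12 + 10*t/3 (z(t) = (3*t + (-2 + t/3)) - 10 = (-2 + 10*t/3) - 10 = -12 + 10*t/3)
u = -2 (u = -12 + (10/3)*3 = -12 + 10 = -2)
u*1510 = -2*1510 = -3020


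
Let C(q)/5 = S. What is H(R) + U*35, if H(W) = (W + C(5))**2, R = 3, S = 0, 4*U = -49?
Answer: -1679/4 ≈ -419.75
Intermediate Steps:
U = -49/4 (U = (1/4)*(-49) = -49/4 ≈ -12.250)
C(q) = 0 (C(q) = 5*0 = 0)
H(W) = W**2 (H(W) = (W + 0)**2 = W**2)
H(R) + U*35 = 3**2 - 49/4*35 = 9 - 1715/4 = -1679/4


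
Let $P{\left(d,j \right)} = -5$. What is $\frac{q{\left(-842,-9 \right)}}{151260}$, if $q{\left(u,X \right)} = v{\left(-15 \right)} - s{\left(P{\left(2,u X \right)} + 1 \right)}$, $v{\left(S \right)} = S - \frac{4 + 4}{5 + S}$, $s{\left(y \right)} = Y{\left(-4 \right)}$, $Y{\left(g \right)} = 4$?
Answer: $- \frac{91}{756300} \approx -0.00012032$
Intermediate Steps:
$s{\left(y \right)} = 4$
$v{\left(S \right)} = S - \frac{8}{5 + S}$
$q{\left(u,X \right)} = - \frac{91}{5}$ ($q{\left(u,X \right)} = \frac{-8 + \left(-15\right)^{2} + 5 \left(-15\right)}{5 - 15} - 4 = \frac{-8 + 225 - 75}{-10} - 4 = \left(- \frac{1}{10}\right) 142 - 4 = - \frac{71}{5} - 4 = - \frac{91}{5}$)
$\frac{q{\left(-842,-9 \right)}}{151260} = - \frac{91}{5 \cdot 151260} = \left(- \frac{91}{5}\right) \frac{1}{151260} = - \frac{91}{756300}$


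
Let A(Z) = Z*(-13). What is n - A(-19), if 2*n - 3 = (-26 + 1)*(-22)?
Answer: 59/2 ≈ 29.500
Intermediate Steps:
A(Z) = -13*Z
n = 553/2 (n = 3/2 + ((-26 + 1)*(-22))/2 = 3/2 + (-25*(-22))/2 = 3/2 + (½)*550 = 3/2 + 275 = 553/2 ≈ 276.50)
n - A(-19) = 553/2 - (-13)*(-19) = 553/2 - 1*247 = 553/2 - 247 = 59/2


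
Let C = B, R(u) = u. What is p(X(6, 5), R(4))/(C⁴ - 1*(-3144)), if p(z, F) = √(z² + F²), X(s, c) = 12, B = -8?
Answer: √10/1810 ≈ 0.0017471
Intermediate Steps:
C = -8
p(z, F) = √(F² + z²)
p(X(6, 5), R(4))/(C⁴ - 1*(-3144)) = √(4² + 12²)/((-8)⁴ - 1*(-3144)) = √(16 + 144)/(4096 + 3144) = √160/7240 = (4*√10)*(1/7240) = √10/1810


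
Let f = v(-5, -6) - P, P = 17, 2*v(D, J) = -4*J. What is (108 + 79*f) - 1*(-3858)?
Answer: 3571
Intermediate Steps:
v(D, J) = -2*J (v(D, J) = (-4*J)/2 = -2*J)
f = -5 (f = -2*(-6) - 1*17 = 12 - 17 = -5)
(108 + 79*f) - 1*(-3858) = (108 + 79*(-5)) - 1*(-3858) = (108 - 395) + 3858 = -287 + 3858 = 3571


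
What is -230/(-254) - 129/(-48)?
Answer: 7301/2032 ≈ 3.5930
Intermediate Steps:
-230/(-254) - 129/(-48) = -230*(-1/254) - 129*(-1/48) = 115/127 + 43/16 = 7301/2032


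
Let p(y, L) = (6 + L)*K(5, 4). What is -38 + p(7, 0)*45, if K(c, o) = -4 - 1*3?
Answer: -1928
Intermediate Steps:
K(c, o) = -7 (K(c, o) = -4 - 3 = -7)
p(y, L) = -42 - 7*L (p(y, L) = (6 + L)*(-7) = -42 - 7*L)
-38 + p(7, 0)*45 = -38 + (-42 - 7*0)*45 = -38 + (-42 + 0)*45 = -38 - 42*45 = -38 - 1890 = -1928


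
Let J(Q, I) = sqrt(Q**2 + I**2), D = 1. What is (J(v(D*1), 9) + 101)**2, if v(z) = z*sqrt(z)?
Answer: (101 + sqrt(82))**2 ≈ 12112.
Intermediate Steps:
v(z) = z**(3/2)
J(Q, I) = sqrt(I**2 + Q**2)
(J(v(D*1), 9) + 101)**2 = (sqrt(9**2 + ((1*1)**(3/2))**2) + 101)**2 = (sqrt(81 + (1**(3/2))**2) + 101)**2 = (sqrt(81 + 1**2) + 101)**2 = (sqrt(81 + 1) + 101)**2 = (sqrt(82) + 101)**2 = (101 + sqrt(82))**2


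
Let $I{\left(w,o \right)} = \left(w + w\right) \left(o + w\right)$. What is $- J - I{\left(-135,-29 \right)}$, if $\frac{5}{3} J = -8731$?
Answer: $- \frac{195207}{5} \approx -39041.0$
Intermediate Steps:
$J = - \frac{26193}{5}$ ($J = \frac{3}{5} \left(-8731\right) = - \frac{26193}{5} \approx -5238.6$)
$I{\left(w,o \right)} = 2 w \left(o + w\right)$
$- J - I{\left(-135,-29 \right)} = \left(-1\right) \left(- \frac{26193}{5}\right) - 2 \left(-135\right) \left(-29 - 135\right) = \frac{26193}{5} - 2 \left(-135\right) \left(-164\right) = \frac{26193}{5} - 44280 = - \frac{195207}{5}$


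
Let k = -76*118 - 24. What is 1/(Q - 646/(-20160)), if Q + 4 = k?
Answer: -10080/90679357 ≈ -0.00011116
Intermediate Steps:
k = -8992 (k = -8968 - 24 = -8992)
Q = -8996 (Q = -4 - 8992 = -8996)
1/(Q - 646/(-20160)) = 1/(-8996 - 646/(-20160)) = 1/(-8996 - 646*(-1/20160)) = 1/(-8996 + 323/10080) = 1/(-90679357/10080) = -10080/90679357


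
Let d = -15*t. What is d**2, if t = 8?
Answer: 14400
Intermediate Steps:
d = -120 (d = -15*8 = -120)
d**2 = (-120)**2 = 14400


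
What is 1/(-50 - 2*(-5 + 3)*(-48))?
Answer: -1/242 ≈ -0.0041322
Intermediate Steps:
1/(-50 - 2*(-5 + 3)*(-48)) = 1/(-50 - 2*(-2)*(-48)) = 1/(-50 + 4*(-48)) = 1/(-50 - 192) = 1/(-242) = -1/242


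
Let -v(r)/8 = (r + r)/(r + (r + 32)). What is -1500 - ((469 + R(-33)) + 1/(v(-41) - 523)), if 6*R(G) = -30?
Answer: -26323467/13403 ≈ -1964.0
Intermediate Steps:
v(r) = -16*r/(32 + 2*r) (v(r) = -8*(r + r)/(r + (r + 32)) = -8*2*r/(r + (32 + r)) = -8*2*r/(32 + 2*r) = -16*r/(32 + 2*r))
R(G) = -5 (R(G) = (⅙)*(-30) = -5)
-1500 - ((469 + R(-33)) + 1/(v(-41) - 523)) = -1500 - ((469 - 5) + 1/(-8*(-41)/(16 - 41) - 523)) = -1500 - (464 + 1/(-8*(-41)/(-25) - 523)) = -1500 - (464 + 1/(-8*(-41)*(-1/25) - 523)) = -1500 - (464 + 1/(-328/25 - 523)) = -1500 - (464 + 1/(-13403/25)) = -1500 - (464 - 25/13403) = -1500 - 1*6218967/13403 = -1500 - 6218967/13403 = -26323467/13403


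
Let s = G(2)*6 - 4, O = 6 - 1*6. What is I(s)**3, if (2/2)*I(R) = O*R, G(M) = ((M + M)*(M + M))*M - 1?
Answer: 0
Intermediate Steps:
O = 0 (O = 6 - 6 = 0)
G(M) = -1 + 4*M**3 (G(M) = ((2*M)*(2*M))*M - 1 = (4*M**2)*M - 1 = 4*M**3 - 1 = -1 + 4*M**3)
s = 182 (s = (-1 + 4*2**3)*6 - 4 = (-1 + 4*8)*6 - 4 = (-1 + 32)*6 - 4 = 31*6 - 4 = 186 - 4 = 182)
I(R) = 0 (I(R) = 0*R = 0)
I(s)**3 = 0**3 = 0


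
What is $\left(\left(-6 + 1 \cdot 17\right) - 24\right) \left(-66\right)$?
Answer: $858$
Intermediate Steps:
$\left(\left(-6 + 1 \cdot 17\right) - 24\right) \left(-66\right) = \left(\left(-6 + 17\right) - 24\right) \left(-66\right) = \left(11 - 24\right) \left(-66\right) = \left(-13\right) \left(-66\right) = 858$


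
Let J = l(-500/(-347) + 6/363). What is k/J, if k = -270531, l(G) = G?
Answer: -3786261699/20398 ≈ -1.8562e+5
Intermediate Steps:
J = 61194/41987 (J = -500/(-347) + 6/363 = -500*(-1/347) + 6*(1/363) = 500/347 + 2/121 = 61194/41987 ≈ 1.4575)
k/J = -270531/61194/41987 = -270531*41987/61194 = -3786261699/20398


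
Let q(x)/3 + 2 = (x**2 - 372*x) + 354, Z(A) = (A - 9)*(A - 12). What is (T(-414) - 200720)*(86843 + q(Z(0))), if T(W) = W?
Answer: -475279642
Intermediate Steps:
Z(A) = (-12 + A)*(-9 + A) (Z(A) = (-9 + A)*(-12 + A) = (-12 + A)*(-9 + A))
q(x) = 1056 - 1116*x + 3*x**2 (q(x) = -6 + 3*((x**2 - 372*x) + 354) = -6 + 3*(354 + x**2 - 372*x) = -6 + (1062 - 1116*x + 3*x**2) = 1056 - 1116*x + 3*x**2)
(T(-414) - 200720)*(86843 + q(Z(0))) = (-414 - 200720)*(86843 + (1056 - 1116*(108 + 0**2 - 21*0) + 3*(108 + 0**2 - 21*0)**2)) = -201134*(86843 + (1056 - 1116*(108 + 0 + 0) + 3*(108 + 0 + 0)**2)) = -201134*(86843 + (1056 - 1116*108 + 3*108**2)) = -201134*(86843 + (1056 - 120528 + 3*11664)) = -201134*(86843 + (1056 - 120528 + 34992)) = -201134*(86843 - 84480) = -201134*2363 = -475279642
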